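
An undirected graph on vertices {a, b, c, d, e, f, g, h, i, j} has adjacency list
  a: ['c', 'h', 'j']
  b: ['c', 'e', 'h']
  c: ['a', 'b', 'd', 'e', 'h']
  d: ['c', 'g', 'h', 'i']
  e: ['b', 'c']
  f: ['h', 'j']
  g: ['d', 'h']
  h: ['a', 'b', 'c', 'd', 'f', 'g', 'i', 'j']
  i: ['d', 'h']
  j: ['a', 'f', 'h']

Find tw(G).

A width-2 tree decomposition is:
Bags: B1 = {a, h, j}  B2 = {a, c, h}  B3 = {b, c, h}  B4 = {c, d, h}  B5 = {f, h, j}  B6 = {d, h, i}  B7 = {b, c, e}  B8 = {d, g, h}
Tree: B1–B2, B2–B3, B2–B4, B1–B5, B4–B6, B3–B7, B6–B8
Each bag holds 3 vertices, so the decomposition has width 2, which upper-bounds the treewidth. On the other hand G contains the 3-clique {b, c, e}. A clique must lie in a single bag of any decomposition, so no decomposition can have width below 2. The upper and lower bounds meet at 2, so that is the treewidth.

2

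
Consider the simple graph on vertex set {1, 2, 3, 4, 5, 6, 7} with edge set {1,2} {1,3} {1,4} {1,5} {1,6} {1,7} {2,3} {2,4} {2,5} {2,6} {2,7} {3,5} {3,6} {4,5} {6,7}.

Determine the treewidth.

3

A width-3 tree decomposition is:
Bags: B1 = {1, 2, 3, 6}  B2 = {1, 2, 3, 5}  B3 = {1, 2, 4, 5}  B4 = {1, 2, 6, 7}
Tree: B1–B2, B2–B3, B1–B4
Each bag holds 4 vertices, so the decomposition has width 3, which upper-bounds the treewidth. Conversely, {1, 2, 3, 5} is a clique of size 4, and the vertices of any clique must share a bag in every tree decomposition; so some bag has ≥ 4 vertices and tw(G) ≥ 3. Hence tw(G) = 3 exactly.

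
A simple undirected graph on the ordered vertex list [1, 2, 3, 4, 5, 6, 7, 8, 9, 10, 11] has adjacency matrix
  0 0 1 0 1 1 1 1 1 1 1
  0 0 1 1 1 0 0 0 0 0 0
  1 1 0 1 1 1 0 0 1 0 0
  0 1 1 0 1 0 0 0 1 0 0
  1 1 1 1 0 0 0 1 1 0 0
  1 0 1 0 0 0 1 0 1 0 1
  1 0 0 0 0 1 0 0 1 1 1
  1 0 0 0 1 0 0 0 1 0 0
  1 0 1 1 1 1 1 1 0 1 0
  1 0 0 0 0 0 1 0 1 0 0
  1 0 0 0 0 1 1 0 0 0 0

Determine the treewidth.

A width-3 tree decomposition is:
Bags: B1 = {1, 3, 6, 9}  B2 = {1, 3, 5, 9}  B3 = {1, 6, 7, 9}  B4 = {1, 6, 7, 11}  B5 = {3, 4, 5, 9}  B6 = {2, 3, 4, 5}  B7 = {1, 7, 9, 10}  B8 = {1, 5, 8, 9}
Tree: B1–B2, B1–B3, B3–B4, B2–B5, B5–B6, B3–B7, B2–B8
The largest bag has 4 vertices, giving width 3; this decomposition certifies tw(G) ≤ 3. For the lower bound, the 4 vertices {1, 5, 8, 9} are pairwise adjacent, and any tree decomposition puts a clique entirely inside one bag — forcing width ≥ 3. Combining the bounds, tw(G) = 3.

3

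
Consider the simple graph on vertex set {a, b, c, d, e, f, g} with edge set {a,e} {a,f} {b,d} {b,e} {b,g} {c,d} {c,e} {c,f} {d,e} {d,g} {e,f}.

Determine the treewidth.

A width-2 tree decomposition is:
Bags: B1 = {b, d, e}  B2 = {c, d, e}  B3 = {c, e, f}  B4 = {a, e, f}  B5 = {b, d, g}
Tree: B1–B2, B2–B3, B3–B4, B1–B5
Each bag holds 3 vertices, so the decomposition has width 2, which upper-bounds the treewidth. On the other hand G contains the 3-clique {b, d, g}. A clique must lie in a single bag of any decomposition, so no decomposition can have width below 2. Hence tw(G) = 2 exactly.

2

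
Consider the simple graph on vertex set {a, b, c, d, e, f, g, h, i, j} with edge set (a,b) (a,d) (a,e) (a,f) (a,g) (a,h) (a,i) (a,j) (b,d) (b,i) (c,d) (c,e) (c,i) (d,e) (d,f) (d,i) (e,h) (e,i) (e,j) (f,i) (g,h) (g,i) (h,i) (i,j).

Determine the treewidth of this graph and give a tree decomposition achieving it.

Each bag holds 4 vertices, so the decomposition has width 3, which upper-bounds the treewidth. For the lower bound, the 4 vertices {c, d, e, i} are pairwise adjacent, and any tree decomposition puts a clique entirely inside one bag — forcing width ≥ 3. Therefore the treewidth is 3.

Treewidth 3.
One such decomposition:
Bags: B1 = {a, d, f, i}  B2 = {a, d, e, i}  B3 = {a, e, h, i}  B4 = {c, d, e, i}  B5 = {a, g, h, i}  B6 = {a, b, d, i}  B7 = {a, e, i, j}
Tree: B1–B2, B2–B3, B2–B4, B3–B5, B1–B6, B2–B7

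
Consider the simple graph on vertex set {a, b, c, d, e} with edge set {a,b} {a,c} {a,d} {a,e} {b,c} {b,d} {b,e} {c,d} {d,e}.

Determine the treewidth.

A width-3 tree decomposition is:
Bags: B1 = {a, b, c, d}  B2 = {a, b, d, e}
Tree: B1–B2
The largest bag has 4 vertices, giving width 3; this decomposition certifies tw(G) ≤ 3. Conversely, {a, b, d, e} is a clique of size 4, and the vertices of any clique must share a bag in every tree decomposition; so some bag has ≥ 4 vertices and tw(G) ≥ 3. Combining the bounds, tw(G) = 3.

3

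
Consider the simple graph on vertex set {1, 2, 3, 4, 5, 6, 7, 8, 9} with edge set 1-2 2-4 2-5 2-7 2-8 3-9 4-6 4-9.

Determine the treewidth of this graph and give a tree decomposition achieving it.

Treewidth 1.
One optimal decomposition is:
Bags: B1 = {2, 4}  B2 = {4, 6}  B3 = {2, 7}  B4 = {1, 2}  B5 = {4, 9}  B6 = {2, 8}  B7 = {3, 9}  B8 = {2, 5}
Tree: B1–B2, B1–B3, B1–B4, B2–B5, B3–B6, B5–B7, B6–B8

Every bag has size at most 2, so the width is 2 − 1 = 1 and tw(G) ≤ 1. Any graph with an edge has treewidth ≥ 1, and G has the edge 2–4. Hence tw(G) = 1 exactly.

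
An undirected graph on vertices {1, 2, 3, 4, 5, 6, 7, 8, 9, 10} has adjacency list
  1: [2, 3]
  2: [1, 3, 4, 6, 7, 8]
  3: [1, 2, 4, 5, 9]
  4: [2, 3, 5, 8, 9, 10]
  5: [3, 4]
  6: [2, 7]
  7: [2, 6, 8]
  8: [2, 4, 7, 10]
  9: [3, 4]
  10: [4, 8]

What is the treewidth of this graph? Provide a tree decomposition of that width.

The largest bag has 3 vertices, giving width 2; this decomposition certifies tw(G) ≤ 2. On the other hand G contains the 3-clique {3, 4, 9}. A clique must lie in a single bag of any decomposition, so no decomposition can have width below 2. The upper and lower bounds meet at 2, so that is the treewidth.

Treewidth 2.
Bags: B1 = {2, 3, 4}  B2 = {1, 2, 3}  B3 = {3, 4, 9}  B4 = {2, 4, 8}  B5 = {3, 4, 5}  B6 = {2, 7, 8}  B7 = {2, 6, 7}  B8 = {4, 8, 10}
Tree: B1–B2, B1–B3, B1–B4, B1–B5, B4–B6, B6–B7, B4–B8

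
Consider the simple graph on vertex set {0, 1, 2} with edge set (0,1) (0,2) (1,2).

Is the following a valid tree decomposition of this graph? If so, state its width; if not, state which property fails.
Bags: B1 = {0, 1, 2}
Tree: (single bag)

Vertex coverage: the bags together contain {0, 1, 2}, the full vertex set. Edge coverage: each edge of G has both endpoints in at least one bag. Running intersection: for every vertex, the bags containing it form a connected subtree. All three properties hold, so this is a valid tree decomposition of width max|bag| − 1 = 2, and hence tw(G) ≤ 2.

Yes; width 2.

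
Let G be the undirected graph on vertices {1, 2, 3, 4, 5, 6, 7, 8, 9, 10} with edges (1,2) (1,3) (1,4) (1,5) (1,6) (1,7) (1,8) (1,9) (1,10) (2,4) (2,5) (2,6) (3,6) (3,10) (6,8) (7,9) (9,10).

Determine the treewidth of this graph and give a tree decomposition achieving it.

The largest bag has 3 vertices, giving width 2; this decomposition certifies tw(G) ≤ 2. For the lower bound, the 3 vertices {1, 2, 4} are pairwise adjacent, and any tree decomposition puts a clique entirely inside one bag — forcing width ≥ 2. Hence tw(G) = 2 exactly.

Treewidth 2.
One optimal decomposition is:
Bags: B1 = {1, 3, 10}  B2 = {1, 3, 6}  B3 = {1, 2, 6}  B4 = {1, 6, 8}  B5 = {1, 9, 10}  B6 = {1, 2, 5}  B7 = {1, 7, 9}  B8 = {1, 2, 4}
Tree: B1–B2, B2–B3, B3–B4, B1–B5, B3–B6, B5–B7, B3–B8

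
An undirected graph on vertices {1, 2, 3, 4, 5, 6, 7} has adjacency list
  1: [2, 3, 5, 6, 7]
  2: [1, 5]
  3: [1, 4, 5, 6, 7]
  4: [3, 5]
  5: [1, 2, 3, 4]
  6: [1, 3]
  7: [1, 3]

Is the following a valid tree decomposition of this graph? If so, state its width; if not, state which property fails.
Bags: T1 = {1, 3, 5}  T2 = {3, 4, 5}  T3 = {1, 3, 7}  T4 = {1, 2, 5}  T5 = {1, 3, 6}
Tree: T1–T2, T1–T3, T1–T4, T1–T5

Every vertex of G appears in some bag (union = {1, 2, 3, 4, 5, 6, 7}); every edge is covered by a bag; and for each vertex v the set of bags containing v is connected in the bag tree. The decomposition is therefore valid. The largest bag has 3 vertices, so the width is 2.

Yes; width 2.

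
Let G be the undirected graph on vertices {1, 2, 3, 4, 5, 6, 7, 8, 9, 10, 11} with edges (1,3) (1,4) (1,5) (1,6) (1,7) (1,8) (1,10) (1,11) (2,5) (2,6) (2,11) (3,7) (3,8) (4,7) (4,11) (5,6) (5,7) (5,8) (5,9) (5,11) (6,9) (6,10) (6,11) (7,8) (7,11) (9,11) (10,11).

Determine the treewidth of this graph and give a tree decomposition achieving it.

Treewidth 3.
One optimal decomposition is:
Bags: B1 = {1, 5, 6, 11}  B2 = {1, 5, 7, 11}  B3 = {2, 5, 6, 11}  B4 = {5, 6, 9, 11}  B5 = {1, 6, 10, 11}  B6 = {1, 4, 7, 11}  B7 = {1, 5, 7, 8}  B8 = {1, 3, 7, 8}
Tree: B1–B2, B1–B3, B1–B4, B1–B5, B2–B6, B2–B7, B7–B8

Each bag holds 4 vertices, so the decomposition has width 3, which upper-bounds the treewidth. Conversely, {1, 6, 10, 11} is a clique of size 4, and the vertices of any clique must share a bag in every tree decomposition; so some bag has ≥ 4 vertices and tw(G) ≥ 3. Therefore the treewidth is 3.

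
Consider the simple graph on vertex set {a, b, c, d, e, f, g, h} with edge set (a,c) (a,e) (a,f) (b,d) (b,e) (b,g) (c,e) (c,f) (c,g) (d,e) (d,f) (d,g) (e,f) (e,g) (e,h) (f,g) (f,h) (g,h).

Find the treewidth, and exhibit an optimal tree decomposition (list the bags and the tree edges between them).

Every bag has size at most 4, so the width is 4 − 1 = 3 and tw(G) ≤ 3. Conversely, {d, e, f, g} is a clique of size 4, and the vertices of any clique must share a bag in every tree decomposition; so some bag has ≥ 4 vertices and tw(G) ≥ 3. Combining the bounds, tw(G) = 3.

Treewidth 3.
One optimal decomposition is:
Bags: B1 = {e, f, g, h}  B2 = {d, e, f, g}  B3 = {c, e, f, g}  B4 = {a, c, e, f}  B5 = {b, d, e, g}
Tree: B1–B2, B2–B3, B3–B4, B2–B5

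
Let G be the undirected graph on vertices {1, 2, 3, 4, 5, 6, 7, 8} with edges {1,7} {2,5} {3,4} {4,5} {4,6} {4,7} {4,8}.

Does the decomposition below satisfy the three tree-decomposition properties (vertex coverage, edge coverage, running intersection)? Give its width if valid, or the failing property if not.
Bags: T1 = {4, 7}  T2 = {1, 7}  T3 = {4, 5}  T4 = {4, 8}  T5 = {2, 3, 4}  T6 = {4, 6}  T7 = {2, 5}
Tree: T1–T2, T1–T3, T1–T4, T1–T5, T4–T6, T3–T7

A tree decomposition must satisfy three properties: every vertex lies in some bag; for every edge, both endpoints lie together in some bag; and for every vertex, the bags containing it form a connected subtree. Here bags containing vertex 2 are not connected in the tree, so the decomposition is invalid.

No — bags containing vertex 2 are not connected in the tree.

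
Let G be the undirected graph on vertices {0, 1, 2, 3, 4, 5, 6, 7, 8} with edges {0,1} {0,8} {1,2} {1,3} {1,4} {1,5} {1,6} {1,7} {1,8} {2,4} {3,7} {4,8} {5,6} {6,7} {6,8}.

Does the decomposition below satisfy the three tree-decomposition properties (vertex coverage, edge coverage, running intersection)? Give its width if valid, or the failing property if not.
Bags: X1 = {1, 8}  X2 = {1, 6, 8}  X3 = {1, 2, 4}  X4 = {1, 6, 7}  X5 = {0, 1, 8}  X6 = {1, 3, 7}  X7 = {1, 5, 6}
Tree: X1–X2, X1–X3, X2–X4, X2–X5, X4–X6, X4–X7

A tree decomposition must satisfy three properties: every vertex lies in some bag; for every edge, both endpoints lie together in some bag; and for every vertex, the bags containing it form a connected subtree. Here edge (4,8) lies in no bag, so the decomposition is invalid.

No — edge (4,8) lies in no bag.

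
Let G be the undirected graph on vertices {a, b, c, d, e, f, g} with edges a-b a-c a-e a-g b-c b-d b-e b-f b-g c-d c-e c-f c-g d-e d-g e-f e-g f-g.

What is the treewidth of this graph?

A width-4 tree decomposition is:
Bags: B1 = {b, c, d, e, g}  B2 = {a, b, c, e, g}  B3 = {b, c, e, f, g}
Tree: B1–B2, B2–B3
Each bag holds 5 vertices, so the decomposition has width 4, which upper-bounds the treewidth. Conversely, {b, c, d, e, g} is a clique of size 5, and the vertices of any clique must share a bag in every tree decomposition; so some bag has ≥ 5 vertices and tw(G) ≥ 4. The upper and lower bounds meet at 4, so that is the treewidth.

4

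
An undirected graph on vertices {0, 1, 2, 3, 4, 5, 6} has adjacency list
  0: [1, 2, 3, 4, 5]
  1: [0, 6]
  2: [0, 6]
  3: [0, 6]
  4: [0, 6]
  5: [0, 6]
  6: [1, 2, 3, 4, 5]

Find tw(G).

A width-2 tree decomposition is:
Bags: B1 = {0, 5, 6}  B2 = {0, 1, 6}  B3 = {0, 2, 6}  B4 = {0, 3, 6}  B5 = {0, 4, 6}
Tree: B1–B2, B2–B3, B3–B4, B4–B5
Each bag holds 3 vertices, so the decomposition has width 2, which upper-bounds the treewidth. Since 0–5–6–1–0 is a cycle in G, G is not acyclic. Forests are exactly the graphs of treewidth ≤ 1, so tw(G) ≥ 2. Therefore the treewidth is 2.

2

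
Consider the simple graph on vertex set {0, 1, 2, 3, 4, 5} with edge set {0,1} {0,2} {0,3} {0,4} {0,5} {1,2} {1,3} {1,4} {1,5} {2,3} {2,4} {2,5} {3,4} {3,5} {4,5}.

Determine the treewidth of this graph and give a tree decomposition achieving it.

Treewidth 5.
One such decomposition:
Bags: B1 = {0, 1, 2, 3, 4, 5}
Tree: (single bag)

With just one bag of size 6, the width is 6 − 1 = 5, so tw(G) ≤ 5. On the other hand G contains the 6-clique {0, 1, 2, 3, 4, 5}. A clique must lie in a single bag of any decomposition, so no decomposition can have width below 5. Hence tw(G) = 5 exactly.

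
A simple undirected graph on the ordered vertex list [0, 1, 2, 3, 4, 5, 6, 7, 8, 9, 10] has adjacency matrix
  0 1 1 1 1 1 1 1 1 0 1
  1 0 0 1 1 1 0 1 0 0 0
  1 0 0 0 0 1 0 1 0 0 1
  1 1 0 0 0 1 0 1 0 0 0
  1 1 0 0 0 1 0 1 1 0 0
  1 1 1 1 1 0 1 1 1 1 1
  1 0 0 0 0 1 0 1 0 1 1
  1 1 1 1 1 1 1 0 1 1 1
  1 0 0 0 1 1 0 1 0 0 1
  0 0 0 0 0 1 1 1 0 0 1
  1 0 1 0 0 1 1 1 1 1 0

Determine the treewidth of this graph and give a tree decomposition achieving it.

Treewidth 4.
One such decomposition:
Bags: B1 = {0, 4, 5, 7, 8}  B2 = {0, 1, 4, 5, 7}  B3 = {0, 5, 7, 8, 10}  B4 = {0, 5, 6, 7, 10}  B5 = {0, 1, 3, 5, 7}  B6 = {5, 6, 7, 9, 10}  B7 = {0, 2, 5, 7, 10}
Tree: B1–B2, B1–B3, B3–B4, B2–B5, B4–B6, B3–B7

Every bag has size at most 5, so the width is 5 − 1 = 4 and tw(G) ≤ 4. Conversely, {0, 1, 3, 5, 7} is a clique of size 5, and the vertices of any clique must share a bag in every tree decomposition; so some bag has ≥ 5 vertices and tw(G) ≥ 4. The upper and lower bounds meet at 4, so that is the treewidth.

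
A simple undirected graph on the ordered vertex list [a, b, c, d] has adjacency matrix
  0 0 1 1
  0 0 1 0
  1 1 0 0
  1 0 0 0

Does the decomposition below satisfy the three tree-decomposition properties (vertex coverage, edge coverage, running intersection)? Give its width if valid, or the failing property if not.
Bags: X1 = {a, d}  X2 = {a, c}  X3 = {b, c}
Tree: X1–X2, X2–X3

Yes; width 1.

Vertex coverage: the bags together contain {a, b, c, d}, the full vertex set. Edge coverage: each edge of G has both endpoints in at least one bag. Running intersection: for every vertex, the bags containing it form a connected subtree. All three properties hold, so this is a valid tree decomposition of width max|bag| − 1 = 1, and hence tw(G) ≤ 1.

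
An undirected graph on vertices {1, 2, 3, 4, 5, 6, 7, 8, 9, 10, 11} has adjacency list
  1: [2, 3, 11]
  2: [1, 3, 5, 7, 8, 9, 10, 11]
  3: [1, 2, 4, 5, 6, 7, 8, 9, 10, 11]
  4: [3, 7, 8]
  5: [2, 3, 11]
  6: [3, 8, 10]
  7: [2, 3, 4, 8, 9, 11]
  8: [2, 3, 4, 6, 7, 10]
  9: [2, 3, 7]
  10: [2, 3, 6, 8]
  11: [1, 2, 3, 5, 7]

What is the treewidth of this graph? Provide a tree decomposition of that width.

Every bag has size at most 4, so the width is 4 − 1 = 3 and tw(G) ≤ 3. On the other hand G contains the 4-clique {1, 2, 3, 11}. A clique must lie in a single bag of any decomposition, so no decomposition can have width below 3. Combining the bounds, tw(G) = 3.

Treewidth 3.
One such decomposition:
Bags: B1 = {2, 3, 5, 11}  B2 = {1, 2, 3, 11}  B3 = {2, 3, 7, 11}  B4 = {2, 3, 7, 8}  B5 = {3, 4, 7, 8}  B6 = {2, 3, 7, 9}  B7 = {2, 3, 8, 10}  B8 = {3, 6, 8, 10}
Tree: B1–B2, B1–B3, B3–B4, B4–B5, B3–B6, B4–B7, B7–B8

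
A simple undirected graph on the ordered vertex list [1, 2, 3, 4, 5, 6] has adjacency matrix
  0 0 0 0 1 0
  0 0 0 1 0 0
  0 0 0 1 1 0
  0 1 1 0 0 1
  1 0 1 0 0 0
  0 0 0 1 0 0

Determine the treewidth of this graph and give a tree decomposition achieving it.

Treewidth 1.
One such decomposition:
Bags: B1 = {3, 5}  B2 = {1, 5}  B3 = {3, 4}  B4 = {2, 4}  B5 = {4, 6}
Tree: B1–B2, B1–B3, B3–B4, B4–B5

Each bag holds 2 vertices, so the decomposition has width 1, which upper-bounds the treewidth. G has an edge, so its treewidth is at least 1. The upper and lower bounds meet at 1, so that is the treewidth.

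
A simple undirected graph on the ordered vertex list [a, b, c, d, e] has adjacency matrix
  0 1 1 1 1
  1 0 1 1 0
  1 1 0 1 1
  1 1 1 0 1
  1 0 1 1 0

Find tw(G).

A width-3 tree decomposition is:
Bags: B1 = {a, c, d, e}  B2 = {a, b, c, d}
Tree: B1–B2
Each bag holds 4 vertices, so the decomposition has width 3, which upper-bounds the treewidth. On the other hand G contains the 4-clique {a, c, d, e}. A clique must lie in a single bag of any decomposition, so no decomposition can have width below 3. Therefore the treewidth is 3.

3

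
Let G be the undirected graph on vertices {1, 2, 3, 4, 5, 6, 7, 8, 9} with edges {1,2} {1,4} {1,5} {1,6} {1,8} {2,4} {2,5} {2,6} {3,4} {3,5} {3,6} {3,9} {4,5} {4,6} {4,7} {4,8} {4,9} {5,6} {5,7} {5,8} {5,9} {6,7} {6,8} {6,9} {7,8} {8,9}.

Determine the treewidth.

4

A width-4 tree decomposition is:
Bags: B1 = {4, 5, 6, 7, 8}  B2 = {4, 5, 6, 8, 9}  B3 = {3, 4, 5, 6, 9}  B4 = {1, 4, 5, 6, 8}  B5 = {1, 2, 4, 5, 6}
Tree: B1–B2, B2–B3, B2–B4, B4–B5
Every bag has size at most 5, so the width is 5 − 1 = 4 and tw(G) ≤ 4. For the lower bound, the 5 vertices {1, 4, 5, 6, 8} are pairwise adjacent, and any tree decomposition puts a clique entirely inside one bag — forcing width ≥ 4. The upper and lower bounds meet at 4, so that is the treewidth.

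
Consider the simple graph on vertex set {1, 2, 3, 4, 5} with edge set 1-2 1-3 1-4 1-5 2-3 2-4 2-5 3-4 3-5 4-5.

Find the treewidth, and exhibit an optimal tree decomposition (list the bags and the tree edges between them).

A single bag containing all 5 vertices is trivially a valid decomposition of width 4. Conversely, {1, 2, 3, 4, 5} is a clique of size 5, and the vertices of any clique must share a bag in every tree decomposition; so some bag has ≥ 5 vertices and tw(G) ≥ 4. The upper and lower bounds meet at 4, so that is the treewidth.

Treewidth 4.
Bags: B1 = {1, 2, 3, 4, 5}
Tree: (single bag)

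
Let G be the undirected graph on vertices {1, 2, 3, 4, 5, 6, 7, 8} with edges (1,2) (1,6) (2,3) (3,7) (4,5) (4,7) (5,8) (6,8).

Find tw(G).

2

A width-2 tree decomposition is:
Bags: B1 = {1, 6, 8}  B2 = {1, 2, 8}  B3 = {2, 3, 8}  B4 = {3, 7, 8}  B5 = {4, 7, 8}  B6 = {4, 5, 8}
Tree: B1–B2, B2–B3, B3–B4, B4–B5, B5–B6
The largest bag has 3 vertices, giving width 2; this decomposition certifies tw(G) ≤ 2. The edges 8–6–1–2–3–7–4–5–8 form a cycle, so G is not a tree and its treewidth is at least 2. Combining the bounds, tw(G) = 2.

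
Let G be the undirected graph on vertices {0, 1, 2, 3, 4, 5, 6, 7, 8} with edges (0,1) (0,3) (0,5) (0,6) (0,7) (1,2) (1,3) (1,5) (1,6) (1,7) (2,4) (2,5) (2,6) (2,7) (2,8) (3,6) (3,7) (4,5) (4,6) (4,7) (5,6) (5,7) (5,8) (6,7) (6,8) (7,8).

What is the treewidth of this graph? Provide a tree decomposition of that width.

Treewidth 4.
One such decomposition:
Bags: B1 = {1, 2, 5, 6, 7}  B2 = {0, 1, 5, 6, 7}  B3 = {2, 5, 6, 7, 8}  B4 = {2, 4, 5, 6, 7}  B5 = {0, 1, 3, 6, 7}
Tree: B1–B2, B1–B3, B3–B4, B2–B5

Each bag holds 5 vertices, so the decomposition has width 4, which upper-bounds the treewidth. On the other hand G contains the 5-clique {0, 1, 3, 6, 7}. A clique must lie in a single bag of any decomposition, so no decomposition can have width below 4. Hence tw(G) = 4 exactly.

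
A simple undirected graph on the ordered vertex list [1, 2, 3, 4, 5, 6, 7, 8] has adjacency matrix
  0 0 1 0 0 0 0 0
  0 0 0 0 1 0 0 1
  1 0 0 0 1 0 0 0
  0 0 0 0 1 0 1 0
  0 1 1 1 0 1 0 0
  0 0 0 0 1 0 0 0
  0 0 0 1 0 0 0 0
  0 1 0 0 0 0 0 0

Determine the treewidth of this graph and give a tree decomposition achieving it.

The largest bag has 2 vertices, giving width 1; this decomposition certifies tw(G) ≤ 1. Since G has at least one edge (e.g. 3–5), it is not an edgeless graph, so tw(G) ≥ 1. Hence tw(G) = 1 exactly.

Treewidth 1.
One optimal decomposition is:
Bags: B1 = {3, 5}  B2 = {2, 5}  B3 = {5, 6}  B4 = {4, 5}  B5 = {4, 7}  B6 = {1, 3}  B7 = {2, 8}
Tree: B1–B2, B2–B3, B2–B4, B4–B5, B1–B6, B2–B7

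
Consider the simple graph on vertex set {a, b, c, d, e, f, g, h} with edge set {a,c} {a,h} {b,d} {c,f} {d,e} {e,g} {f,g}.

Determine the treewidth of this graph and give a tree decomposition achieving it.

Treewidth 1.
One such decomposition:
Bags: B1 = {b, d}  B2 = {d, e}  B3 = {e, g}  B4 = {f, g}  B5 = {c, f}  B6 = {a, c}  B7 = {a, h}
Tree: B1–B2, B2–B3, B3–B4, B4–B5, B5–B6, B6–B7

The largest bag has 2 vertices, giving width 1; this decomposition certifies tw(G) ≤ 1. Any graph with an edge has treewidth ≥ 1, and G has the edge b–d. The upper and lower bounds meet at 1, so that is the treewidth.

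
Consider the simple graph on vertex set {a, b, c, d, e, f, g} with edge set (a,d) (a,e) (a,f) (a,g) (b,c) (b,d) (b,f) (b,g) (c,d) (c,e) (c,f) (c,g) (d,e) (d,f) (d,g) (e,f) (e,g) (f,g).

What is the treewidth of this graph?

A width-4 tree decomposition is:
Bags: B1 = {a, d, e, f, g}  B2 = {c, d, e, f, g}  B3 = {b, c, d, f, g}
Tree: B1–B2, B2–B3
Every bag has size at most 5, so the width is 5 − 1 = 4 and tw(G) ≤ 4. Conversely, {c, d, e, f, g} is a clique of size 5, and the vertices of any clique must share a bag in every tree decomposition; so some bag has ≥ 5 vertices and tw(G) ≥ 4. The upper and lower bounds meet at 4, so that is the treewidth.

4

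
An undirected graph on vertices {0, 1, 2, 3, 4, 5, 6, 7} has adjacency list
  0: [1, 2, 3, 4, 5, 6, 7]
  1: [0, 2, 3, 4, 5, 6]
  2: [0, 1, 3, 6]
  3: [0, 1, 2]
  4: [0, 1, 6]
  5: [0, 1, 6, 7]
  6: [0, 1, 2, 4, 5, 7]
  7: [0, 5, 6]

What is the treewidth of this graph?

3

A width-3 tree decomposition is:
Bags: B1 = {0, 1, 2, 3}  B2 = {0, 1, 2, 6}  B3 = {0, 1, 5, 6}  B4 = {0, 1, 4, 6}  B5 = {0, 5, 6, 7}
Tree: B1–B2, B2–B3, B2–B4, B3–B5
Every bag has size at most 4, so the width is 4 − 1 = 3 and tw(G) ≤ 3. On the other hand G contains the 4-clique {0, 1, 2, 3}. A clique must lie in a single bag of any decomposition, so no decomposition can have width below 3. Therefore the treewidth is 3.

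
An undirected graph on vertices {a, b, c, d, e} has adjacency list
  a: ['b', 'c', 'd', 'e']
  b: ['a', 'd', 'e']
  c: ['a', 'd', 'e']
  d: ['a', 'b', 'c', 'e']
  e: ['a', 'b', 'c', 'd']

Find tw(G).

3

A width-3 tree decomposition is:
Bags: B1 = {a, c, d, e}  B2 = {a, b, d, e}
Tree: B1–B2
The largest bag has 4 vertices, giving width 3; this decomposition certifies tw(G) ≤ 3. For the lower bound, the 4 vertices {a, c, d, e} are pairwise adjacent, and any tree decomposition puts a clique entirely inside one bag — forcing width ≥ 3. The upper and lower bounds meet at 3, so that is the treewidth.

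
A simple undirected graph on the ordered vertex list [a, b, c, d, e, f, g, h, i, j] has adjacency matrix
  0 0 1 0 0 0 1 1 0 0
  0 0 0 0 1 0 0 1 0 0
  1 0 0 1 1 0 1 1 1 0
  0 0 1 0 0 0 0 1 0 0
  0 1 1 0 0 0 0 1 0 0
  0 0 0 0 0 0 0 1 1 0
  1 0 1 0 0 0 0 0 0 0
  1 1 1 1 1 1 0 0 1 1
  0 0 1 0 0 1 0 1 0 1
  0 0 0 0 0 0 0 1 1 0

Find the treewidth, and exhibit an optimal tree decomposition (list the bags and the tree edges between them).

Each bag holds 3 vertices, so the decomposition has width 2, which upper-bounds the treewidth. On the other hand G contains the 3-clique {a, c, g}. A clique must lie in a single bag of any decomposition, so no decomposition can have width below 2. Hence tw(G) = 2 exactly.

Treewidth 2.
One optimal decomposition is:
Bags: B1 = {c, h, i}  B2 = {f, h, i}  B3 = {c, d, h}  B4 = {a, c, h}  B5 = {h, i, j}  B6 = {c, e, h}  B7 = {a, c, g}  B8 = {b, e, h}
Tree: B1–B2, B1–B3, B1–B4, B2–B5, B3–B6, B4–B7, B6–B8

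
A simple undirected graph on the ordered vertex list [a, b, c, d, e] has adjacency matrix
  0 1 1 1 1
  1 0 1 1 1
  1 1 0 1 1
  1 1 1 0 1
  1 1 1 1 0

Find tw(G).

4

A width-4 tree decomposition is:
Bags: B1 = {a, b, c, d, e}
Tree: (single bag)
A single bag containing all 5 vertices is trivially a valid decomposition of width 4. For the lower bound, the 5 vertices {a, b, c, d, e} are pairwise adjacent, and any tree decomposition puts a clique entirely inside one bag — forcing width ≥ 4. The upper and lower bounds meet at 4, so that is the treewidth.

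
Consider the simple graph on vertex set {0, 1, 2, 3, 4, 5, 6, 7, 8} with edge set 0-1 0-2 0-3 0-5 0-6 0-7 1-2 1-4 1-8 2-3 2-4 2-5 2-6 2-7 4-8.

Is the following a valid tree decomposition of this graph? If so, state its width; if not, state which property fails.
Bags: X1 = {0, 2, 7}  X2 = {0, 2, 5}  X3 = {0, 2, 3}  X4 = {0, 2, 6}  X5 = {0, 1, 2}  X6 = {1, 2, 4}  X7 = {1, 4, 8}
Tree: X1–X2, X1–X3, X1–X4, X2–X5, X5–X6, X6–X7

Yes; width 2.

Checking the three conditions: (i) the bags cover all of {0, 1, 2, 3, 4, 5, 6, 7, 8}; (ii) for each edge, some bag contains both endpoints; (iii) the bags containing any fixed vertex form a subtree. All hold, so the decomposition is valid with width 3 − 1 = 2.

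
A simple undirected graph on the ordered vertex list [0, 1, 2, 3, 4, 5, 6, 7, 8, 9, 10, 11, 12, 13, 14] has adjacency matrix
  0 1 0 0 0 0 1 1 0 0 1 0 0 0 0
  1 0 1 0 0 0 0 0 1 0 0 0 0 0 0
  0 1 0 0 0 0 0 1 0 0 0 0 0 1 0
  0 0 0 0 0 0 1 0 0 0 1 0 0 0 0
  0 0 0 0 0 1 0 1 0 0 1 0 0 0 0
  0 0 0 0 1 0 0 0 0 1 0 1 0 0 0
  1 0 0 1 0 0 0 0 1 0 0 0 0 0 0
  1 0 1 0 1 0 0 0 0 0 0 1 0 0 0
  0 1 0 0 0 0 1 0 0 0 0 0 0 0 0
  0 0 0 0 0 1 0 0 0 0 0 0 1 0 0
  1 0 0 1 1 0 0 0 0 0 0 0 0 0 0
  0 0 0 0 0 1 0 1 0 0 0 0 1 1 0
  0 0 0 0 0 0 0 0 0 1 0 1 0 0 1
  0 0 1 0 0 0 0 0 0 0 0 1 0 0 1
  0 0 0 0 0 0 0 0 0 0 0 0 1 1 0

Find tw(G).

A width-3 tree decomposition is:
Bags: B1 = {9, 12, 13, 14}  B2 = {9, 11, 12, 13}  B3 = {5, 9, 11, 13}  B4 = {2, 5, 11, 13}  B5 = {2, 5, 7, 11}  B6 = {2, 4, 5, 7}  B7 = {1, 2, 4, 7}  B8 = {0, 1, 4, 7}  B9 = {0, 1, 4, 10}  B10 = {0, 1, 8, 10}  B11 = {0, 6, 8, 10}  B12 = {3, 6, 8, 10}
Tree: B1–B2, B2–B3, B3–B4, B4–B5, B5–B6, B6–B7, B7–B8, B8–B9, B9–B10, B10–B11, B11–B12
The largest bag has 4 vertices, giving width 3; this decomposition certifies tw(G) ≤ 3. For the lower bound: the 4 vertex sets {9,12,14}, {13}, {11}, {2,4,5,7} are disjoint, each induces a connected subgraph, and every pair is joined by at least one edge of G. Contracting each set to a single vertex therefore yields K_{4} as a minor, and since treewidth is minor-monotone, tw(G) ≥ tw(K_{4}) = 3. Combining the bounds, tw(G) = 3.

3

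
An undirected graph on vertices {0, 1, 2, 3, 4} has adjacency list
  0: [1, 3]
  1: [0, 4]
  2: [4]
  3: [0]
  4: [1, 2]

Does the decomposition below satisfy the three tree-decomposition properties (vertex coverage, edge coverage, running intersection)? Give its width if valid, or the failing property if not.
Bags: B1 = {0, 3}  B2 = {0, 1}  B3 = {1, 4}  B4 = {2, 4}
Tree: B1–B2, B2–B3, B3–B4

Checking the three conditions: (i) the bags cover all of {0, 1, 2, 3, 4}; (ii) for each edge, some bag contains both endpoints; (iii) the bags containing any fixed vertex form a subtree. All hold, so the decomposition is valid with width 2 − 1 = 1.

Yes; width 1.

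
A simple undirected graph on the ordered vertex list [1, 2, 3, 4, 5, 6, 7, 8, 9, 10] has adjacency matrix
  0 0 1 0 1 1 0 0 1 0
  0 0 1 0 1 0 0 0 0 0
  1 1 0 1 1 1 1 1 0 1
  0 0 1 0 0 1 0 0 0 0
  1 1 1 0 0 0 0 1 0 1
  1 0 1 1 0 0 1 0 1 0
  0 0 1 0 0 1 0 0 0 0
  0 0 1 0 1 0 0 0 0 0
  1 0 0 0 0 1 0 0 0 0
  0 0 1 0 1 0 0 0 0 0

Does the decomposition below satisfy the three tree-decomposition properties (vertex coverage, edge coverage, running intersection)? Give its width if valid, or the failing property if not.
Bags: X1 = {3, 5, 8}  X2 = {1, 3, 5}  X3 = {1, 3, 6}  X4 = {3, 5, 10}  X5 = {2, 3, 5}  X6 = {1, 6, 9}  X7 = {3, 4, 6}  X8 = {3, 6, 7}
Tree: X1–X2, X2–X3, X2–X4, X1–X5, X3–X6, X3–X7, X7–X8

Yes; width 2.

Checking the three conditions: (i) the bags cover all of {1, 2, 3, 4, 5, 6, 7, 8, 9, 10}; (ii) for each edge, some bag contains both endpoints; (iii) the bags containing any fixed vertex form a subtree. All hold, so the decomposition is valid with width 3 − 1 = 2.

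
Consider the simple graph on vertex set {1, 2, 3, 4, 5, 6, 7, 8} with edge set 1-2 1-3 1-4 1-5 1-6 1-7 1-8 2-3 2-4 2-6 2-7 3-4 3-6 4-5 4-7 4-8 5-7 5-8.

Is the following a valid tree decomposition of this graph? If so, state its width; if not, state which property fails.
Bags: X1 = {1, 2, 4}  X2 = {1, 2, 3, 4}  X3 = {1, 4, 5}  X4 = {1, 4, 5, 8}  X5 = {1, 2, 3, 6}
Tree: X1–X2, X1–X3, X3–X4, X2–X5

No — vertex 7 appears in no bag.

A tree decomposition must satisfy three properties: every vertex lies in some bag; for every edge, both endpoints lie together in some bag; and for every vertex, the bags containing it form a connected subtree. Here vertex 7 appears in no bag, so the decomposition is invalid.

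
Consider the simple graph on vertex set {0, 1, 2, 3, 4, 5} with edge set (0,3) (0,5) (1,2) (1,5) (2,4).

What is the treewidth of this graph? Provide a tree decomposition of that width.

Every bag has size at most 2, so the width is 2 − 1 = 1 and tw(G) ≤ 1. Any graph with an edge has treewidth ≥ 1, and G has the edge 4–2. Hence tw(G) = 1 exactly.

Treewidth 1.
One such decomposition:
Bags: B1 = {2, 4}  B2 = {1, 2}  B3 = {1, 5}  B4 = {0, 5}  B5 = {0, 3}
Tree: B1–B2, B2–B3, B3–B4, B4–B5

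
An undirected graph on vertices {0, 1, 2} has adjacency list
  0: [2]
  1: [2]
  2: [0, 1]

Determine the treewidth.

1

A width-1 tree decomposition is:
Bags: B1 = {1, 2}  B2 = {0, 2}
Tree: B1–B2
The largest bag has 2 vertices, giving width 1; this decomposition certifies tw(G) ≤ 1. G has an edge, so its treewidth is at least 1. The upper and lower bounds meet at 1, so that is the treewidth.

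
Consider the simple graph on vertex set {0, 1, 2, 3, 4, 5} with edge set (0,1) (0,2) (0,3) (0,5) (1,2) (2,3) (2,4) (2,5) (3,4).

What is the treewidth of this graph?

A width-2 tree decomposition is:
Bags: B1 = {0, 2, 3}  B2 = {0, 1, 2}  B3 = {2, 3, 4}  B4 = {0, 2, 5}
Tree: B1–B2, B1–B3, B2–B4
Each bag holds 3 vertices, so the decomposition has width 2, which upper-bounds the treewidth. On the other hand G contains the 3-clique {0, 1, 2}. A clique must lie in a single bag of any decomposition, so no decomposition can have width below 2. Combining the bounds, tw(G) = 2.

2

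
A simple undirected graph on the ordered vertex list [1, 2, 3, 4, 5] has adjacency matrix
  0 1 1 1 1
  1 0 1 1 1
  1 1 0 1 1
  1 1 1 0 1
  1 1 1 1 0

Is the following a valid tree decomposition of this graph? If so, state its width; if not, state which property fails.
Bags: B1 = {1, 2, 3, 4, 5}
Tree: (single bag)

Vertex coverage: the bags together contain {1, 2, 3, 4, 5}, the full vertex set. Edge coverage: each edge of G has both endpoints in at least one bag. Running intersection: for every vertex, the bags containing it form a connected subtree. All three properties hold, so this is a valid tree decomposition of width max|bag| − 1 = 4, and hence tw(G) ≤ 4.

Yes; width 4.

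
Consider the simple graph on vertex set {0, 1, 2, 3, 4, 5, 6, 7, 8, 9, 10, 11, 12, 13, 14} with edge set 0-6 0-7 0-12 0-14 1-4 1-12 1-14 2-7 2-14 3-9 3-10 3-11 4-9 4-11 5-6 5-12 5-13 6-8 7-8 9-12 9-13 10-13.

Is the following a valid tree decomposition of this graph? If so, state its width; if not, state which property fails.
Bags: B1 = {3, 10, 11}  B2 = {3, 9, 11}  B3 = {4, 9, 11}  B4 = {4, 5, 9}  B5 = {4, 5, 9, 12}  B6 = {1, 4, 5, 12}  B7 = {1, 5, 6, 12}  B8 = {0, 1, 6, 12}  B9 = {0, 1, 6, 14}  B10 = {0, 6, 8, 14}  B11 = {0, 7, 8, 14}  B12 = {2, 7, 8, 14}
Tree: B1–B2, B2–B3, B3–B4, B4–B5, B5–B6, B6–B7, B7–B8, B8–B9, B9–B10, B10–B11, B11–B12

No — vertex 13 appears in no bag.

A tree decomposition must satisfy three properties: every vertex lies in some bag; for every edge, both endpoints lie together in some bag; and for every vertex, the bags containing it form a connected subtree. Here vertex 13 appears in no bag, so the decomposition is invalid.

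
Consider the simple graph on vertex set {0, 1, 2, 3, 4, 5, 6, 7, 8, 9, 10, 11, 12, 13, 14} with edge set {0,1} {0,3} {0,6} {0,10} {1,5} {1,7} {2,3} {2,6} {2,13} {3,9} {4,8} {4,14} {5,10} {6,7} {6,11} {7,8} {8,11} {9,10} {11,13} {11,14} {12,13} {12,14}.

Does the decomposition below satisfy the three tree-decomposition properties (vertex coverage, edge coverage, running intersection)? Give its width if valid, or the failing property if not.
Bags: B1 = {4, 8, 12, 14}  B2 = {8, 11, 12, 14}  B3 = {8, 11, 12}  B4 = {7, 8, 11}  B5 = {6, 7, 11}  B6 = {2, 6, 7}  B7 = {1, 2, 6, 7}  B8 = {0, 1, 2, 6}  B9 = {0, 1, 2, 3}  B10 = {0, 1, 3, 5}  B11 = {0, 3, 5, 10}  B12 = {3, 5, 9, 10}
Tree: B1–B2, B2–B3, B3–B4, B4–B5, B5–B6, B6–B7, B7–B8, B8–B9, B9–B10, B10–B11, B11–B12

No — vertex 13 appears in no bag.

A tree decomposition must satisfy three properties: every vertex lies in some bag; for every edge, both endpoints lie together in some bag; and for every vertex, the bags containing it form a connected subtree. Here vertex 13 appears in no bag, so the decomposition is invalid.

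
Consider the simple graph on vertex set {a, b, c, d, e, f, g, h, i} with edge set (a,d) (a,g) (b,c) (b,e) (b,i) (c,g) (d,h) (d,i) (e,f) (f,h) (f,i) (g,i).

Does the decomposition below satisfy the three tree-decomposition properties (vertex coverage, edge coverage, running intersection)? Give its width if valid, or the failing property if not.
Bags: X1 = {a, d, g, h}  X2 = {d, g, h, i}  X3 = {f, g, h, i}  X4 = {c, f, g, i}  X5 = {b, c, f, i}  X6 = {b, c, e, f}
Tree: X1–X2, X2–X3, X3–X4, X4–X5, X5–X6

Yes; width 3.

Vertex coverage: the bags together contain {a, b, c, d, e, f, g, h, i}, the full vertex set. Edge coverage: each edge of G has both endpoints in at least one bag. Running intersection: for every vertex, the bags containing it form a connected subtree. All three properties hold, so this is a valid tree decomposition of width max|bag| − 1 = 3, and hence tw(G) ≤ 3.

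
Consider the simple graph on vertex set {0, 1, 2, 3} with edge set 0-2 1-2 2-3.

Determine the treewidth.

A width-1 tree decomposition is:
Bags: B1 = {2, 3}  B2 = {0, 2}  B3 = {1, 2}
Tree: B1–B2, B2–B3
Each bag holds 2 vertices, so the decomposition has width 1, which upper-bounds the treewidth. G has an edge, so its treewidth is at least 1. Therefore the treewidth is 1.

1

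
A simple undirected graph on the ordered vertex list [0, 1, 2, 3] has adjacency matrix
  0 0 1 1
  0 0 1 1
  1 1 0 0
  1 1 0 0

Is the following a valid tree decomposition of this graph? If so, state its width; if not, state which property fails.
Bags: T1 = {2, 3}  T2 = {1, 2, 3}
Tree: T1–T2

A tree decomposition must satisfy three properties: every vertex lies in some bag; for every edge, both endpoints lie together in some bag; and for every vertex, the bags containing it form a connected subtree. Here vertex 0 appears in no bag, so the decomposition is invalid.

No — vertex 0 appears in no bag.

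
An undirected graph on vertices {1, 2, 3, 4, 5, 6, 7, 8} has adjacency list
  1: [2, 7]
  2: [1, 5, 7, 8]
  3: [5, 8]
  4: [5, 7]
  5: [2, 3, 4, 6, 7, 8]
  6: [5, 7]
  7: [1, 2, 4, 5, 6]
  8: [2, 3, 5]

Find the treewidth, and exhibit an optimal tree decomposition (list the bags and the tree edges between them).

Treewidth 2.
One such decomposition:
Bags: B1 = {2, 5, 8}  B2 = {3, 5, 8}  B3 = {2, 5, 7}  B4 = {5, 6, 7}  B5 = {4, 5, 7}  B6 = {1, 2, 7}
Tree: B1–B2, B1–B3, B3–B4, B4–B5, B3–B6

Every bag has size at most 3, so the width is 3 − 1 = 2 and tw(G) ≤ 2. On the other hand G contains the 3-clique {1, 2, 7}. A clique must lie in a single bag of any decomposition, so no decomposition can have width below 2. Hence tw(G) = 2 exactly.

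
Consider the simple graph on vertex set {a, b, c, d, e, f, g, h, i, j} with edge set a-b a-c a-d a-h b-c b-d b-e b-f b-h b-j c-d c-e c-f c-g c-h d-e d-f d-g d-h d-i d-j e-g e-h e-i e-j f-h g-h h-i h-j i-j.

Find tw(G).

4

A width-4 tree decomposition is:
Bags: B1 = {b, c, d, e, h}  B2 = {b, d, e, h, j}  B3 = {d, e, h, i, j}  B4 = {c, d, e, g, h}  B5 = {b, c, d, f, h}  B6 = {a, b, c, d, h}
Tree: B1–B2, B2–B3, B1–B4, B1–B5, B1–B6
The largest bag has 5 vertices, giving width 4; this decomposition certifies tw(G) ≤ 4. On the other hand G contains the 5-clique {c, d, e, g, h}. A clique must lie in a single bag of any decomposition, so no decomposition can have width below 4. Hence tw(G) = 4 exactly.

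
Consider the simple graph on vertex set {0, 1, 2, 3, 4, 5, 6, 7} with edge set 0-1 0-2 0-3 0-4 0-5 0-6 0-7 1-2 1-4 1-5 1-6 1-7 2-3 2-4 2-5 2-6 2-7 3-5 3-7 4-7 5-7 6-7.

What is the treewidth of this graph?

4

A width-4 tree decomposition is:
Bags: B1 = {0, 1, 2, 6, 7}  B2 = {0, 1, 2, 5, 7}  B3 = {0, 1, 2, 4, 7}  B4 = {0, 2, 3, 5, 7}
Tree: B1–B2, B1–B3, B2–B4
The largest bag has 5 vertices, giving width 4; this decomposition certifies tw(G) ≤ 4. Conversely, {0, 1, 2, 4, 7} is a clique of size 5, and the vertices of any clique must share a bag in every tree decomposition; so some bag has ≥ 5 vertices and tw(G) ≥ 4. Hence tw(G) = 4 exactly.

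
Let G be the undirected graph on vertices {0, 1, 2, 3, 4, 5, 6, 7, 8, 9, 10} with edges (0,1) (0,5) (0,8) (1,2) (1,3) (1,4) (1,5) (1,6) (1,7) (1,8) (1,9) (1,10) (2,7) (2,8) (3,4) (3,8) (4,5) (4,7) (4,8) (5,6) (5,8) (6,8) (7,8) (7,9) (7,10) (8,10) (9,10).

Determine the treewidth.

3

A width-3 tree decomposition is:
Bags: B1 = {1, 3, 4, 8}  B2 = {1, 4, 5, 8}  B3 = {1, 4, 7, 8}  B4 = {1, 2, 7, 8}  B5 = {1, 7, 8, 10}  B6 = {1, 7, 9, 10}  B7 = {0, 1, 5, 8}  B8 = {1, 5, 6, 8}
Tree: B1–B2, B1–B3, B3–B4, B4–B5, B5–B6, B2–B7, B7–B8
Each bag holds 4 vertices, so the decomposition has width 3, which upper-bounds the treewidth. On the other hand G contains the 4-clique {0, 1, 5, 8}. A clique must lie in a single bag of any decomposition, so no decomposition can have width below 3. The upper and lower bounds meet at 3, so that is the treewidth.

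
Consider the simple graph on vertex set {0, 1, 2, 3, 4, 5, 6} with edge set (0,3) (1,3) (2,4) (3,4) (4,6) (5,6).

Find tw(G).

A width-1 tree decomposition is:
Bags: B1 = {2, 4}  B2 = {3, 4}  B3 = {0, 3}  B4 = {4, 6}  B5 = {1, 3}  B6 = {5, 6}
Tree: B1–B2, B2–B3, B1–B4, B3–B5, B4–B6
Each bag holds 2 vertices, so the decomposition has width 1, which upper-bounds the treewidth. G has an edge, so its treewidth is at least 1. The upper and lower bounds meet at 1, so that is the treewidth.

1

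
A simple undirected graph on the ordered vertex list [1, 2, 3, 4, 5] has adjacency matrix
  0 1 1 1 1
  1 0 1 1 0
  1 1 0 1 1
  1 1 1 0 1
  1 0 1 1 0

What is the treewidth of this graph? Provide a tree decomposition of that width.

Treewidth 3.
One such decomposition:
Bags: B1 = {1, 3, 4, 5}  B2 = {1, 2, 3, 4}
Tree: B1–B2

Each bag holds 4 vertices, so the decomposition has width 3, which upper-bounds the treewidth. Conversely, {1, 2, 3, 4} is a clique of size 4, and the vertices of any clique must share a bag in every tree decomposition; so some bag has ≥ 4 vertices and tw(G) ≥ 3. Hence tw(G) = 3 exactly.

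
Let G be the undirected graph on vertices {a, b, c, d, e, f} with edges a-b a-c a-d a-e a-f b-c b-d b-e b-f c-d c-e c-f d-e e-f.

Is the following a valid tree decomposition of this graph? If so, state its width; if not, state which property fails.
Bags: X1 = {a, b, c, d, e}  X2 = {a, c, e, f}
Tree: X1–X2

A tree decomposition must satisfy three properties: every vertex lies in some bag; for every edge, both endpoints lie together in some bag; and for every vertex, the bags containing it form a connected subtree. Here edge (b,f) lies in no bag, so the decomposition is invalid.

No — edge (b,f) lies in no bag.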